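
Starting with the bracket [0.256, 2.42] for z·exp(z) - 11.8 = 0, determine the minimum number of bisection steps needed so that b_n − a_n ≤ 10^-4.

Initial width b − a = 2.42 − 0.256 = 2.164000.
After n steps the width is (b−a)/2^n; need (b−a)/2^n ≤ 10^-4.
So n ≥ log₂(2.164000/10^-4) = log₂(21640.0000) ≈ 14.4014.
Hence n = 15.

15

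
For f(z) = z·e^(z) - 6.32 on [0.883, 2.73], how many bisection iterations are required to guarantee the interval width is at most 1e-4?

Initial width b − a = 2.73 − 0.883 = 1.847000.
After n steps the width is (b−a)/2^n; need (b−a)/2^n ≤ 1e-4.
So n ≥ log₂(1.847000/1e-4) = log₂(18470.0000) ≈ 14.1729.
Hence n = 15.

15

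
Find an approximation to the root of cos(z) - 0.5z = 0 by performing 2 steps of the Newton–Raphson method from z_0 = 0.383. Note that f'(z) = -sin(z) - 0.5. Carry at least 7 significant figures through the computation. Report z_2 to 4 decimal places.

1.0352

Newton update: z ← z − f(z)/f'(z).
z_0 = 0.383000: f = 0.736048, f' = -0.873705 → z_1 = 0.383000 - (0.736048)/(-0.873705) = 1.225444
z_1 = 1.225444: f = -0.274194, f' = -1.440956 → z_2 = 1.225444 - (-0.274194)/(-1.440956) = 1.035158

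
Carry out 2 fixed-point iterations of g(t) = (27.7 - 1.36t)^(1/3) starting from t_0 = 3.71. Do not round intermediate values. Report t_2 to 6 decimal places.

2.878550

t_1 = g(3.710000) = 2.829551
t_2 = g(2.829551) = 2.878550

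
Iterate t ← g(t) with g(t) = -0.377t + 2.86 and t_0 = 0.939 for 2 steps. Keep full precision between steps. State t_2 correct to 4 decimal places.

1.9152

t_1 = g(0.939000) = 2.505997
t_2 = g(2.505997) = 1.915239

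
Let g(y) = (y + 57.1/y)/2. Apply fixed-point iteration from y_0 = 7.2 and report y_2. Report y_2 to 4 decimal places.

7.5565

y_1 = g(7.200000) = 7.565278
y_2 = g(7.565278) = 7.556459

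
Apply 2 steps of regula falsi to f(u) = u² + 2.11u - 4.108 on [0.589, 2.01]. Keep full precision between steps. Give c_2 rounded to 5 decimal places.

1.21416

f(0.589000) = -2.518289, f(2.010000) = 4.173200
step 1: c = 1.123782, f(c) = -0.473933 < 0 → new bracket [1.123782, 2.010000]
step 2: c = 1.214162, f(c) = -0.071928 < 0 → new bracket [1.214162, 2.010000]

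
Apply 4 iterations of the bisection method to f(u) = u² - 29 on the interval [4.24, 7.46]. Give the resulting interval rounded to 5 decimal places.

[5.24625, 5.44750]

f(4.240000) = -11.022400, f(7.460000) = 26.651600 (opposite signs)
step 1: m = 5.850000, f(m) = 5.222500 > 0 → root in [4.240000, 5.850000]
step 2: m = 5.045000, f(m) = -3.547975 < 0 → root in [5.045000, 5.850000]
step 3: m = 5.447500, f(m) = 0.675256 > 0 → root in [5.045000, 5.447500]
step 4: m = 5.246250, f(m) = -1.476861 < 0 → root in [5.246250, 5.447500]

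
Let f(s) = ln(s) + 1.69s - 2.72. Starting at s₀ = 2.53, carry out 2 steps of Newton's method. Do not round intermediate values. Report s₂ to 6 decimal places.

f'(s) = 1/s + 1.69
s_0 = 2.530000: f = 2.483919, f' = 2.085257 → s_1 = 2.530000 - (2.483919)/(2.085257) = 1.338819
s_1 = 1.338819: f = -0.165609, f' = 2.436927 → s_2 = 1.338819 - (-0.165609)/(2.436927) = 1.406777

1.406777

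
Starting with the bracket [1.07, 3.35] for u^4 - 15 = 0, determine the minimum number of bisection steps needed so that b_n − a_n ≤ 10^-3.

12

Initial width b − a = 3.35 − 1.07 = 2.280000.
After n steps the width is (b−a)/2^n; need (b−a)/2^n ≤ 10^-3.
So n ≥ log₂(2.280000/10^-3) = log₂(2280.0000) ≈ 11.1548.
Hence n = 12.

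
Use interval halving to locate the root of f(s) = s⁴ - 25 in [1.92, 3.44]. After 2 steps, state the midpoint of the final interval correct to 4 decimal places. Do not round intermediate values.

2.1100

f(1.920000) = -11.410455, f(3.440000) = 115.034089 (opposite signs)
step 1: m = 2.680000, f(m) = 26.586870 > 0 → root in [1.920000, 2.680000]
step 2: m = 2.300000, f(m) = 2.984100 > 0 → root in [1.920000, 2.300000]
Midpoint of [1.920000, 2.300000] = 2.110000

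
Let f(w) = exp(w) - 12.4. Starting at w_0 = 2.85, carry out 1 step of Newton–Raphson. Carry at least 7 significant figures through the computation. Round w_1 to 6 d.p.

f'(w) = exp(w)
w_0 = 2.850000: f = 4.887782, f' = 17.287782 → w_1 = 2.850000 - (4.887782)/(17.287782) = 2.567270

2.567270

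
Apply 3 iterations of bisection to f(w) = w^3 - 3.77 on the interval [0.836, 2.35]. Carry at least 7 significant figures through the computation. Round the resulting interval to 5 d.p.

f(0.836000) = -3.185723, f(2.350000) = 9.207875 (opposite signs)
step 1: m = 1.593000, f(m) = 0.272475 > 0 → root in [0.836000, 1.593000]
step 2: m = 1.214500, f(m) = -1.978600 < 0 → root in [1.214500, 1.593000]
step 3: m = 1.403750, f(m) = -1.003891 < 0 → root in [1.403750, 1.593000]

[1.40375, 1.59300]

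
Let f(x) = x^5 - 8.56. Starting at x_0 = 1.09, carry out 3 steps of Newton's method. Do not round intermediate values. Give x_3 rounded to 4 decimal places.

1.5858

f'(x) = 5x^4
x_0 = 1.090000: f = -7.021376, f' = 7.057908 → x_1 = 1.090000 - (-7.021376)/(7.057908) = 2.084824
x_1 = 2.084824: f = 30.826460, f' = 94.459918 → x_2 = 2.084824 - (30.826460)/(94.459918) = 1.758480
x_2 = 1.758480: f = 8.254606, f' = 47.810068 → x_3 = 1.758480 - (8.254606)/(47.810068) = 1.585825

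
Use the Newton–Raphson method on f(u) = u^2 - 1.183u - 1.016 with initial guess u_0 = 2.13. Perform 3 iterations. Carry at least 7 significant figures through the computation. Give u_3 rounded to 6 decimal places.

1.760206

f'(u) = 2u - 1.183
u_0 = 2.130000: f = 1.001110, f' = 3.077000 → u_1 = 2.130000 - (1.001110)/(3.077000) = 1.804647
u_1 = 1.804647: f = 0.105854, f' = 2.426295 → u_2 = 1.804647 - (0.105854)/(2.426295) = 1.761019
u_2 = 1.761019: f = 0.001903, f' = 2.339039 → u_3 = 1.761019 - (0.001903)/(2.339039) = 1.760206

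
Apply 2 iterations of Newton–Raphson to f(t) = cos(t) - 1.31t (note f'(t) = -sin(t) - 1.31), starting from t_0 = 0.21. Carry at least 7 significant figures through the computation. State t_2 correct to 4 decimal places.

0.6214

t_0 = 0.210000: f = 0.702931, f' = -1.518460 → t_1 = 0.210000 - (0.702931)/(-1.518460) = 0.672924
t_1 = 0.672924: f = -0.099527, f' = -1.933275 → t_2 = 0.672924 - (-0.099527)/(-1.933275) = 0.621443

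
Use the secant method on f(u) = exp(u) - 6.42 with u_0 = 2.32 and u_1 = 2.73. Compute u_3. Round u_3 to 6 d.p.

1.918642

Secant update: u_(k+1) = u_k − f(u_k)·(u_k − u_(k-1))/(f(u_k) − f(u_(k-1))).
f(u_0) = 3.755674, f(u_1) = 8.912887
u_2 = 2.730000 - (8.912887)·(2.730000 - 2.320000)/(8.912887 - (3.755674)) = 2.021423; f(u_2) = 1.129058
u_3 = 2.021423 - (1.129058)·(2.021423 - 2.730000)/(1.129058 - (8.912887)) = 1.918642; f(u_3) = 0.391705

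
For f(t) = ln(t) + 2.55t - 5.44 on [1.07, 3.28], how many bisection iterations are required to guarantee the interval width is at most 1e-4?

15

Initial width b − a = 3.28 − 1.07 = 2.210000.
After n steps the width is (b−a)/2^n; need (b−a)/2^n ≤ 1e-4.
So n ≥ log₂(2.210000/1e-4) = log₂(22100.0000) ≈ 14.4318.
Hence n = 15.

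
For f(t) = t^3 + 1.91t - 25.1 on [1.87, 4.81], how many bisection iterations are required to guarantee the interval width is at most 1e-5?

Initial width b − a = 4.81 − 1.87 = 2.940000.
After n steps the width is (b−a)/2^n; need (b−a)/2^n ≤ 1e-5.
So n ≥ log₂(2.940000/1e-5) = log₂(294000.0000) ≈ 18.1655.
Hence n = 19.

19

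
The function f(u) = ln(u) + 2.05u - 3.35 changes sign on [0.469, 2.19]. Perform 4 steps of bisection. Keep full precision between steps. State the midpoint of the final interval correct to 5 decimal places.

1.49084

f(0.469000) = -3.145703, f(2.190000) = 1.923402 (opposite signs)
step 1: m = 1.329500, f(m) = -0.339722 < 0 → root in [1.329500, 2.190000]
step 2: m = 1.759750, f(m) = 0.822659 > 0 → root in [1.329500, 1.759750]
step 3: m = 1.544625, f(m) = 0.251262 > 0 → root in [1.329500, 1.544625]
step 4: m = 1.437062, f(m) = -0.041421 < 0 → root in [1.437062, 1.544625]
Midpoint of [1.437062, 1.544625] = 1.490844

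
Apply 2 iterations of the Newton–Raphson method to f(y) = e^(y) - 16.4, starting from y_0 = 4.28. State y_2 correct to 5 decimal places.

2.99879

Newton update: y ← y − f(y)/f'(y).
f'(y) = e^(y)
y_0 = 4.280000: f = 55.840440, f' = 72.240440 → y_1 = 4.280000 - (55.840440)/(72.240440) = 3.507020
y_1 = 3.507020: f = 16.948729, f' = 33.348729 → y_2 = 3.507020 - (16.948729)/(33.348729) = 2.998793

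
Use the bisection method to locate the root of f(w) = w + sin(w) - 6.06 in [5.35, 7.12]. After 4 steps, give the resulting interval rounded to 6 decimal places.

[6.124375, 6.235000]

f(5.350000) = -1.513520, f(7.120000) = 1.802513 (opposite signs)
step 1: m = 6.235000, f(m) = 0.126833 > 0 → root in [5.350000, 6.235000]
step 2: m = 5.792500, f(m) = -0.738730 < 0 → root in [5.792500, 6.235000]
step 3: m = 6.013750, f(m) = -0.312437 < 0 → root in [6.013750, 6.235000]
step 4: m = 6.124375, f(m) = -0.093769 < 0 → root in [6.124375, 6.235000]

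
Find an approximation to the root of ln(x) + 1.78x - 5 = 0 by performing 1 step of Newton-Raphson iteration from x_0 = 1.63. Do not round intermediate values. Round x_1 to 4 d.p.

2.3027

f'(x) = 1/x + 1.78
x_0 = 1.630000: f = -1.610020, f' = 2.393497 → x_1 = 1.630000 - (-1.610020)/(2.393497) = 2.302664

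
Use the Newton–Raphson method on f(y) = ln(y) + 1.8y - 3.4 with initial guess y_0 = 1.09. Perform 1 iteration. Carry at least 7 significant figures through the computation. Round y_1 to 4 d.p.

f'(y) = 1/y + 1.8
y_0 = 1.090000: f = -1.351822, f' = 2.717431 → y_1 = 1.090000 - (-1.351822)/(2.717431) = 1.587463

1.5875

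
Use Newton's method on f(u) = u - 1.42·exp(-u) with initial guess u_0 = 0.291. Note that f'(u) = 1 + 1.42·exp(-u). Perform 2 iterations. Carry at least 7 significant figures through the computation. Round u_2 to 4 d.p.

0.7027

Newton update: u ← u − f(u)/f'(u).
u_0 = 0.291000: f = -0.770472, f' = 2.061472 → u_1 = 0.291000 - (-0.770472)/(2.061472) = 0.664749
u_1 = 0.664749: f = -0.065704, f' = 1.730452 → u_2 = 0.664749 - (-0.065704)/(1.730452) = 0.702718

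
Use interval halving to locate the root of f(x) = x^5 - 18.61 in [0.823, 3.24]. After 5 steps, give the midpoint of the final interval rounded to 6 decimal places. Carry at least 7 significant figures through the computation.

f(0.823000) = -18.232429, f(3.240000) = 338.436723 (opposite signs)
step 1: m = 2.031500, f(m) = 15.990640 > 0 → root in [0.823000, 2.031500]
step 2: m = 1.427250, f(m) = -12.687566 < 0 → root in [1.427250, 2.031500]
step 3: m = 1.729375, f(m) = -3.141583 < 0 → root in [1.729375, 2.031500]
step 4: m = 1.880438, f(m) = 4.902268 > 0 → root in [1.729375, 1.880438]
step 5: m = 1.804906, f(m) = 0.544607 > 0 → root in [1.729375, 1.804906]
Midpoint of [1.729375, 1.804906] = 1.767141

1.767141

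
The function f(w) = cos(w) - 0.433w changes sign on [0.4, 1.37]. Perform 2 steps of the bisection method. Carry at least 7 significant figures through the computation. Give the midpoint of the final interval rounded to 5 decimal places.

f(0.400000) = 0.747861, f(1.370000) = -0.393760 (opposite signs)
step 1: m = 0.885000, f(m) = 0.250085 > 0 → root in [0.885000, 1.370000]
step 2: m = 1.127500, f(m) = -0.059288 < 0 → root in [0.885000, 1.127500]
Midpoint of [0.885000, 1.127500] = 1.006250

1.00625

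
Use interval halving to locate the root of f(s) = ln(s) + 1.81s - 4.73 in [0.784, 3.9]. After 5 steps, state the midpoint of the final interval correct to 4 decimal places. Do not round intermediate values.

f(0.784000) = -3.554306, f(3.900000) = 3.689977 (opposite signs)
step 1: m = 2.342000, f(m) = 0.360025 > 0 → root in [0.784000, 2.342000]
step 2: m = 1.563000, f(m) = -1.454363 < 0 → root in [1.563000, 2.342000]
step 3: m = 1.952500, f(m) = -0.526864 < 0 → root in [1.952500, 2.342000]
step 4: m = 2.147250, f(m) = -0.079290 < 0 → root in [2.147250, 2.342000]
step 5: m = 2.244625, f(m) = 0.141310 > 0 → root in [2.147250, 2.244625]
Midpoint of [2.147250, 2.244625] = 2.195938

2.1959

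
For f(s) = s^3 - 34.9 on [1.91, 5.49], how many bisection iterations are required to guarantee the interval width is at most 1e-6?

Initial width b − a = 5.49 − 1.91 = 3.580000.
After n steps the width is (b−a)/2^n; need (b−a)/2^n ≤ 1e-6.
So n ≥ log₂(3.580000/1e-6) = log₂(3580000.0000) ≈ 21.7715.
Hence n = 22.

22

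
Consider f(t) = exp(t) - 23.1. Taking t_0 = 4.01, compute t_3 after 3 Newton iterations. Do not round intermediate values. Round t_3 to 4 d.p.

f'(t) = exp(t)
t_0 = 4.010000: f = 32.046871, f' = 55.146871 → t_1 = 4.010000 - (32.046871)/(55.146871) = 3.428881
t_1 = 3.428881: f = 7.742124, f' = 30.842124 → t_2 = 3.428881 - (7.742124)/(30.842124) = 3.177857
t_2 = 3.177857: f = 0.895278, f' = 23.995278 → t_3 = 3.177857 - (0.895278)/(23.995278) = 3.140546

3.1405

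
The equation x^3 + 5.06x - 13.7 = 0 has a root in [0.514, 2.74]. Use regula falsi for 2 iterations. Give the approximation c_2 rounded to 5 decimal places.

f(0.514000) = -10.963363, f(2.740000) = 20.735224
step 1: c = 1.283891, f(c) = -5.087180 < 0 → new bracket [1.283891, 2.740000]
step 2: c = 1.570754, f(c) = -1.876519 < 0 → new bracket [1.570754, 2.740000]

1.57075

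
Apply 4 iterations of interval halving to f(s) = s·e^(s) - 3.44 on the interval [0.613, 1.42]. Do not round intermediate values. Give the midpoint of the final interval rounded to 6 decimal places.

f(0.613000) = -2.308426, f(1.420000) = 2.434711 (opposite signs)
step 1: m = 1.016500, f(m) = -0.630897 < 0 → root in [1.016500, 1.420000]
step 2: m = 1.218250, f(m) = 0.679226 > 0 → root in [1.016500, 1.218250]
step 3: m = 1.117375, f(m) = -0.024386 < 0 → root in [1.117375, 1.218250]
step 4: m = 1.167812, f(m) = 0.314461 > 0 → root in [1.117375, 1.167812]
Midpoint of [1.117375, 1.167812] = 1.142594

1.142594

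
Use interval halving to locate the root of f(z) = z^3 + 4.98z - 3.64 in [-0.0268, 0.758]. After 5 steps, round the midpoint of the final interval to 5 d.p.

f(-0.026800) = -3.773483, f(0.758000) = 0.570360 (opposite signs)
step 1: m = 0.365600, f(m) = -1.770445 < 0 → root in [0.365600, 0.758000]
step 2: m = 0.561800, f(m) = -0.664921 < 0 → root in [0.561800, 0.758000]
step 3: m = 0.659900, f(m) = -0.066333 < 0 → root in [0.659900, 0.758000]
step 4: m = 0.708950, f(m) = 0.246896 > 0 → root in [0.659900, 0.708950]
step 5: m = 0.684425, f(m) = 0.089047 > 0 → root in [0.659900, 0.684425]
Midpoint of [0.659900, 0.684425] = 0.672162

0.67216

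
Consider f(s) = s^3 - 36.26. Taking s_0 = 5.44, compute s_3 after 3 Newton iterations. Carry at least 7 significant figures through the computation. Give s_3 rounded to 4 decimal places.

Newton update: s ← s − f(s)/f'(s).
f'(s) = 3s^2
s_0 = 5.440000: f = 124.729184, f' = 88.780800 → s_1 = 5.440000 - (124.729184)/(88.780800) = 4.035088
s_1 = 4.035088: f = 29.439056, f' = 48.845813 → s_2 = 4.035088 - (29.439056)/(48.845813) = 3.432395
s_2 = 3.432395: f = 4.178188, f' = 35.344001 → s_3 = 3.432395 - (4.178188)/(35.344001) = 3.314180

3.3142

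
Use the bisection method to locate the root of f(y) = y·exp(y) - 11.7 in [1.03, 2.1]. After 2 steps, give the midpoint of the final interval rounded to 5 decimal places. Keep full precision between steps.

1.96625

f(1.030000) = -8.814902, f(2.100000) = 5.448957 (opposite signs)
step 1: m = 1.565000, f(m) = -4.215114 < 0 → root in [1.565000, 2.100000]
step 2: m = 1.832500, f(m) = -0.247808 < 0 → root in [1.832500, 2.100000]
Midpoint of [1.832500, 2.100000] = 1.966250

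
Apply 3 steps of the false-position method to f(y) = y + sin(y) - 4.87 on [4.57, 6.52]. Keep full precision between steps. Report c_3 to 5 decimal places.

False-position update: c = (a·f(b) − b·f(a))/(f(b) − f(a)); replace the endpoint whose sign matches f(c).
f(4.570000) = -1.289880, f(6.520000) = 1.884607
step 1: c = 5.362338, f(c) = -0.303777 < 0 → new bracket [5.362338, 6.520000]
step 2: c = 5.523037, f(c) = -0.035992 < 0 → new bracket [5.523037, 6.520000]
step 3: c = 5.541720, f(c) = -0.003649 < 0 → new bracket [5.541720, 6.520000]

5.54172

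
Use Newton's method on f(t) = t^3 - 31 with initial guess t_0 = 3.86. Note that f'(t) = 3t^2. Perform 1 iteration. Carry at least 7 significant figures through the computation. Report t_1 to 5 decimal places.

3.26686

t_0 = 3.860000: f = 26.512456, f' = 44.698800 → t_1 = 3.860000 - (26.512456)/(44.698800) = 3.266864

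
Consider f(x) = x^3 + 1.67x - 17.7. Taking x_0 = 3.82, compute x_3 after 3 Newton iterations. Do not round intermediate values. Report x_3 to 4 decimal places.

2.3945

f'(x) = 3x^2 + 1.67
x_0 = 3.820000: f = 44.422368, f' = 45.447200 → x_1 = 3.820000 - (44.422368)/(45.447200) = 2.842550
x_1 = 2.842550: f = 10.015118, f' = 25.910271 → x_2 = 2.842550 - (10.015118)/(25.910271) = 2.456019
x_2 = 2.456019: f = 1.216333, f' = 19.766090 → x_3 = 2.456019 - (1.216333)/(19.766090) = 2.394483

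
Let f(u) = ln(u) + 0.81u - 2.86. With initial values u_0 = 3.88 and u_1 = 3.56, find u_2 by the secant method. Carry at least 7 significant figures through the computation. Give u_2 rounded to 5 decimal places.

2.36132

f(u_0) = 1.638635, f(u_1) = 1.293361
u_2 = 3.560000 - (1.293361)·(3.560000 - 3.880000)/(1.293361 - (1.638635)) = 2.361315; f(u_2) = -0.088116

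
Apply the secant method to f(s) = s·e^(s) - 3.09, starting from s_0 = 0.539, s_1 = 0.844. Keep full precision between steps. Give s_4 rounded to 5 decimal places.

1.06363

f(s_0) = -2.165997, f(s_1) = -1.127151
s_2 = 0.844000 - (-1.127151)·(0.844000 - 0.539000)/(-1.127151 - (-2.165997)) = 1.174926; f(s_2) = 0.714295
s_3 = 1.174926 - (0.714295)·(1.174926 - 0.844000)/(0.714295 - (-1.127151)) = 1.046560; f(s_3) = -0.109567
s_4 = 1.046560 - (-0.109567)·(1.046560 - 1.174926)/(-0.109567 - (0.714295)) = 1.063632; f(s_4) = -0.008795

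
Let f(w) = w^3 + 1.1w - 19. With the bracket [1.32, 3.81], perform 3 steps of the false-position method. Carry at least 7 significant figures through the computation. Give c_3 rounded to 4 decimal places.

False-position update: c = (a·f(b) − b·f(a))/(f(b) − f(a)); replace the endpoint whose sign matches f(c).
f(1.320000) = -15.248032, f(3.810000) = 40.497341
step 1: c = 2.001090, f(c) = -8.785718 < 0 → new bracket [2.001090, 3.810000]
step 2: c = 2.323565, f(c) = -3.899255 < 0 → new bracket [2.323565, 3.810000]
step 3: c = 2.454115, f(c) = -1.520115 < 0 → new bracket [2.454115, 3.810000]

2.4541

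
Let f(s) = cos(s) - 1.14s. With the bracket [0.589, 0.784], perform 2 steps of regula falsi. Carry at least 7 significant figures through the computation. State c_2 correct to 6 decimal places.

f(0.589000) = 0.160037, f(0.784000) = -0.185665
step 1: c = 0.679272, f(c) = 0.003660 > 0 → new bracket [0.679272, 0.784000]
step 2: c = 0.681297, f(c) = 0.000079 > 0 → new bracket [0.681297, 0.784000]

0.681297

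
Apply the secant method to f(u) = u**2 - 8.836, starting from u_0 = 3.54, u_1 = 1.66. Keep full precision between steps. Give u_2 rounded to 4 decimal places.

2.8293

Secant update: u_(k+1) = u_k − f(u_k)·(u_k − u_(k-1))/(f(u_k) − f(u_(k-1))).
f(u_0) = 3.695600, f(u_1) = -6.080400
u_2 = 1.660000 - (-6.080400)·(1.660000 - 3.540000)/(-6.080400 - (3.695600)) = 2.829308; f(u_2) = -0.831018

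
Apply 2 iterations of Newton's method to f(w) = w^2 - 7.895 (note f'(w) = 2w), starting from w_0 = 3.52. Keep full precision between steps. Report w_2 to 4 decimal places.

w_0 = 3.520000: f = 4.495400, f' = 7.040000 → w_1 = 3.520000 - (4.495400)/(7.040000) = 2.881449
w_1 = 2.881449: f = 0.407748, f' = 5.762898 → w_2 = 2.881449 - (0.407748)/(5.762898) = 2.810695

2.8107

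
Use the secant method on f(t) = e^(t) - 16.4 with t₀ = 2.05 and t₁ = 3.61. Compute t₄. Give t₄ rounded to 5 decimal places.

Secant update: t_(k+1) = t_k − f(t_k)·(t_k − t_(k-1))/(f(t_k) − f(t_(k-1))).
f(t_0) = -8.632099, f(t_1) = 20.566053
t_2 = 3.610000 - (20.566053)·(3.610000 - 2.050000)/(20.566053 - (-8.632099)) = 2.511196; f(t_2) = -4.080343
t_3 = 2.511196 - (-4.080343)·(2.511196 - 3.610000)/(-4.080343 - (20.566053)) = 2.693109; f(t_3) = -1.622452
t_4 = 2.693109 - (-1.622452)·(2.693109 - 2.511196)/(-1.622452 - (-4.080343)) = 2.813190; f(t_4) = 0.262981

2.81319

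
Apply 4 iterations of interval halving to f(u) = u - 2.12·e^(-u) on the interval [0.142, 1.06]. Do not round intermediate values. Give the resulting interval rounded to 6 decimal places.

[0.830500, 0.887875]

f(0.142000) = -1.697357, f(1.060000) = 0.325514 (opposite signs)
step 1: m = 0.601000, f(m) = -0.561318 < 0 → root in [0.601000, 1.060000]
step 2: m = 0.830500, f(m) = -0.093462 < 0 → root in [0.830500, 1.060000]
step 3: m = 0.945250, f(m) = 0.121455 > 0 → root in [0.830500, 0.945250]
step 4: m = 0.887875, f(m) = 0.015433 > 0 → root in [0.830500, 0.887875]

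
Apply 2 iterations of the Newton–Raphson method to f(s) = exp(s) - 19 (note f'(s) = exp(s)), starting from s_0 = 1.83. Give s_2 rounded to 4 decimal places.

3.2711

s_0 = 1.830000: f = -12.766113, f' = 6.233887 → s_1 = 1.830000 - (-12.766113)/(6.233887) = 3.877858
s_1 = 3.877858: f = 29.320591, f' = 48.320591 → s_2 = 3.877858 - (29.320591)/(48.320591) = 3.271065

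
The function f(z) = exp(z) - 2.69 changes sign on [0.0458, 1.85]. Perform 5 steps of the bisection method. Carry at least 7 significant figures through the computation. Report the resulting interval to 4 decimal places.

[0.9479, 1.0043]

f(0.045800) = -1.643135, f(1.850000) = 3.669820 (opposite signs)
step 1: m = 0.947900, f(m) = -0.109715 < 0 → root in [0.947900, 1.850000]
step 2: m = 1.398950, f(m) = 1.360944 > 0 → root in [0.947900, 1.398950]
step 3: m = 1.173425, f(m) = 0.543047 > 0 → root in [0.947900, 1.173425]
step 4: m = 1.060663, f(m) = 0.198284 > 0 → root in [0.947900, 1.060663]
step 5: m = 1.004281, f(m) = 0.039944 > 0 → root in [0.947900, 1.004281]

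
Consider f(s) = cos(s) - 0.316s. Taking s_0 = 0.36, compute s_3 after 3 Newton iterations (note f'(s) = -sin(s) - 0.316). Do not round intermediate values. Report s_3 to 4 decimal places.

s_0 = 0.360000: f = 0.822137, f' = -0.668274 → s_1 = 0.360000 - (0.822137)/(-0.668274) = 1.590239
s_1 = 1.590239: f = -0.521957, f' = -1.315811 → s_2 = 1.590239 - (-0.521957)/(-1.315811) = 1.193558
s_2 = 1.193558: f = -0.008810, f' = -1.245686 → s_3 = 1.193558 - (-0.008810)/(-1.245686) = 1.186486

1.1865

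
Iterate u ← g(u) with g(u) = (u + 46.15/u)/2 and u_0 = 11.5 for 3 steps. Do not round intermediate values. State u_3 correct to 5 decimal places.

6.79364

u_1 = g(11.500000) = 7.756522
u_2 = g(7.756522) = 6.853177
u_3 = g(6.853177) = 6.793640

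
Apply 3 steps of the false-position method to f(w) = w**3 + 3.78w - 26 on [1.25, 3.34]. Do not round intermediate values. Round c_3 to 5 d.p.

2.52109

f(1.250000) = -19.321875, f(3.340000) = 23.884904
step 1: c = 2.184638, f(c) = -7.315562 < 0 → new bracket [2.184638, 3.340000]
step 2: c = 2.455536, f(c) = -1.912041 < 0 → new bracket [2.455536, 3.340000]
step 3: c = 2.521091, f(c) = -0.446470 < 0 → new bracket [2.521091, 3.340000]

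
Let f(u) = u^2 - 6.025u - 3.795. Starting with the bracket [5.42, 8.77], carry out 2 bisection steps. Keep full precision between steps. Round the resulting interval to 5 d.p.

f(5.420000) = -7.074100, f(8.770000) = 20.278650 (opposite signs)
step 1: m = 7.095000, f(m) = 3.796650 > 0 → root in [5.420000, 7.095000]
step 2: m = 6.257500, f(m) = -2.340131 < 0 → root in [6.257500, 7.095000]

[6.25750, 7.09500]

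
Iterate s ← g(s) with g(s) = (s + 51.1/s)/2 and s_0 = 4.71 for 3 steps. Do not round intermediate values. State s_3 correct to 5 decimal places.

7.14847

s_1 = g(4.710000) = 7.779628
s_2 = g(7.779628) = 7.174033
s_3 = g(7.174033) = 7.148472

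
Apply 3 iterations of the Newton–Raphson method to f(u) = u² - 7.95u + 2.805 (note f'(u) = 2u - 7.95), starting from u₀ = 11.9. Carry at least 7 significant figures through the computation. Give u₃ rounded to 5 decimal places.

7.58275

u_0 = 11.900000: f = 49.810000, f' = 15.850000 → u_1 = 11.900000 - (49.810000)/(15.850000) = 8.757413
u_1 = 8.757413: f = 9.875851, f' = 9.564826 → u_2 = 8.757413 - (9.875851)/(9.564826) = 7.724896
u_2 = 7.724896: f = 1.066093, f' = 7.499791 → u_3 = 7.724896 - (1.066093)/(7.499791) = 7.582746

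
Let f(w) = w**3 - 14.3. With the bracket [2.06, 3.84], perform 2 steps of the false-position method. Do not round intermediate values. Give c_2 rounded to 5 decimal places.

f(2.060000) = -5.558184, f(3.840000) = 42.323104
step 1: c = 2.266627, f(c) = -2.654982 < 0 → new bracket [2.266627, 3.840000]
step 2: c = 2.359501, f(c) = -1.164087 < 0 → new bracket [2.359501, 3.840000]

2.35950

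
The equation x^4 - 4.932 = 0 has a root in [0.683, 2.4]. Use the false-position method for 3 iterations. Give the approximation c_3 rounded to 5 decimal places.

1.25506

f(0.683000) = -4.714388, f(2.400000) = 28.245600
step 1: c = 0.928589, f(c) = -4.188478 < 0 → new bracket [0.928589, 2.400000]
step 2: c = 1.118604, f(c) = -3.366310 < 0 → new bracket [1.118604, 2.400000]
step 3: c = 1.255058, f(c) = -2.450835 < 0 → new bracket [1.255058, 2.400000]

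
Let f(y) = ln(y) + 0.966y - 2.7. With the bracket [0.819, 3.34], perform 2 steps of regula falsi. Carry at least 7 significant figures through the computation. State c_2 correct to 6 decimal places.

2.073350

f(0.819000) = -2.108517, f(3.340000) = 1.732411
step 1: c = 2.202929, f(c) = 0.217817 > 0 → new bracket [0.819000, 2.202929]
step 2: c = 2.073350, f(c) = 0.032022 > 0 → new bracket [0.819000, 2.073350]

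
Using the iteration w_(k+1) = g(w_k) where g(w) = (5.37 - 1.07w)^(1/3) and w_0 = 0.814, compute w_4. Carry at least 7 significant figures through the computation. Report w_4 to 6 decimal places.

1.548164

w_1 = g(0.814000) = 1.650844
w_2 = g(1.650844) = 1.533129
w_3 = g(1.533129) = 1.550787
w_4 = g(1.550787) = 1.548164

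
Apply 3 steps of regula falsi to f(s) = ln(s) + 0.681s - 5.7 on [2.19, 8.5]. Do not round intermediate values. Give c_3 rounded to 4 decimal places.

5.7933

f(2.190000) = -3.424708, f(8.500000) = 2.228566
step 1: c = 6.012547, f(c) = 0.188393 > 0 → new bracket [2.190000, 6.012547]
step 2: c = 5.813233, f(c) = 0.018949 > 0 → new bracket [2.190000, 5.813233]
step 3: c = 5.793296, f(c) = 0.001936 > 0 → new bracket [2.190000, 5.793296]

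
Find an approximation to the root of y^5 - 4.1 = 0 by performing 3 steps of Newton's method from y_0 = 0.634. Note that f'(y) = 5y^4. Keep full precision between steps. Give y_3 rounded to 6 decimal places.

Newton update: y ← y − f(y)/f'(y).
y_0 = 0.634000: f = -3.997565, f' = 0.807843 → y_1 = 0.634000 - (-3.997565)/(0.807843) = 5.582443
y_1 = 5.582443: f = 5417.424139, f' = 4855.870778 → y_2 = 5.582443 - (5417.424139)/(4855.870778) = 4.466799
y_2 = 4.466799: f = 1774.105025, f' = 1990.469242 → y_3 = 4.466799 - (1774.105025)/(1990.469242) = 3.575499

3.575499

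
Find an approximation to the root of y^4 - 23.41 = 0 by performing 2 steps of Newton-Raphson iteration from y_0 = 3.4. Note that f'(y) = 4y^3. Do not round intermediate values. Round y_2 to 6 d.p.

y_0 = 3.400000: f = 110.223600, f' = 157.216000 → y_1 = 3.400000 - (110.223600)/(157.216000) = 2.698903
y_1 = 2.698903: f = 29.647817, f' = 78.636110 → y_2 = 2.698903 - (29.647817)/(78.636110) = 2.321878

2.321878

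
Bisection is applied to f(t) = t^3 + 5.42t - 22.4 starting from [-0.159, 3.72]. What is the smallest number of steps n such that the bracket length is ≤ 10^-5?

Initial width b − a = 3.72 − -0.159 = 3.879000.
After n steps the width is (b−a)/2^n; need (b−a)/2^n ≤ 10^-5.
So n ≥ log₂(3.879000/10^-5) = log₂(387900.0000) ≈ 18.5653.
Hence n = 19.

19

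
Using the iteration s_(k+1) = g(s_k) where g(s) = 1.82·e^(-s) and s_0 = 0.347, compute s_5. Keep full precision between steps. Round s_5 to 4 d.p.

0.9935

s_1 = g(0.347000) = 1.286386
s_2 = g(1.286386) = 0.502807
s_3 = g(0.502807) = 1.100792
s_4 = g(1.100792) = 0.605346
s_5 = g(0.605346) = 0.993512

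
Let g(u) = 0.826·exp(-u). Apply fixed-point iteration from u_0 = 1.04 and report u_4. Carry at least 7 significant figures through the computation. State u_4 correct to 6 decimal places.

0.528929

u_1 = g(1.040000) = 0.291954
u_2 = g(0.291954) = 0.616859
u_3 = g(0.616859) = 0.445740
u_4 = g(0.445740) = 0.528929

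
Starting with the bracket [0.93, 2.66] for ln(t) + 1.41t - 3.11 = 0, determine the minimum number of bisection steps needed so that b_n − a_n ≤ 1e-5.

Initial width b − a = 2.66 − 0.93 = 1.730000.
After n steps the width is (b−a)/2^n; need (b−a)/2^n ≤ 1e-5.
So n ≥ log₂(1.730000/1e-5) = log₂(173000.0000) ≈ 17.4004.
Hence n = 18.

18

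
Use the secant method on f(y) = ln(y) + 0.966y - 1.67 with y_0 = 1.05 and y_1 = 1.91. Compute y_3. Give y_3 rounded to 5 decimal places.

1.38698

f(y_0) = -0.606910, f(y_1) = 0.822163
y_2 = 1.910000 - (0.822163)·(1.910000 - 1.050000)/(0.822163 - (-0.606910)) = 1.415231; f(y_2) = 0.044407
y_3 = 1.415231 - (0.044407)·(1.415231 - 1.910000)/(0.044407 - (0.822163)) = 1.386982; f(y_3) = -0.003045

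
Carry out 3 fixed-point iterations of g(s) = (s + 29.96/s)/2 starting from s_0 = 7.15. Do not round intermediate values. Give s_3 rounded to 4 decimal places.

5.4736

s_1 = g(7.150000) = 5.670105
s_2 = g(5.670105) = 5.476979
s_3 = g(5.476979) = 5.473574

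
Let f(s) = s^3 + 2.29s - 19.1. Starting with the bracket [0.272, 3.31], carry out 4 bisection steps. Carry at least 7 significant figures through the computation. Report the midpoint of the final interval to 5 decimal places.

f(0.272000) = -18.456996, f(3.310000) = 24.744591 (opposite signs)
step 1: m = 1.791000, f(m) = -9.253653 < 0 → root in [1.791000, 3.310000]
step 2: m = 2.550500, f(m) = 3.331776 > 0 → root in [1.791000, 2.550500]
step 3: m = 2.170750, f(m) = -3.900071 < 0 → root in [2.170750, 2.550500]
step 4: m = 2.360625, f(m) = -0.539467 < 0 → root in [2.360625, 2.550500]
Midpoint of [2.360625, 2.550500] = 2.455563

2.45556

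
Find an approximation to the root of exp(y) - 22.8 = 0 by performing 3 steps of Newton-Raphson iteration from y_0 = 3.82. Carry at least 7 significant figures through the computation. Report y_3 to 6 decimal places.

f'(y) = exp(y)
y_0 = 3.820000: f = 22.804208, f' = 45.604208 → y_1 = 3.820000 - (22.804208)/(45.604208) = 3.319954
y_1 = 3.319954: f = 4.859074, f' = 27.659074 → y_2 = 3.319954 - (4.859074)/(27.659074) = 3.144276
y_2 = 3.144276: f = 0.402881, f' = 23.202881 → y_3 = 3.144276 - (0.402881)/(23.202881) = 3.126913

3.126913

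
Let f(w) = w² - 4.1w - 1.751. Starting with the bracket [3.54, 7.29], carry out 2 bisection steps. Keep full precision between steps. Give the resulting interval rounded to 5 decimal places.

f(3.540000) = -3.733400, f(7.290000) = 21.504100 (opposite signs)
step 1: m = 5.415000, f(m) = 5.369725 > 0 → root in [3.540000, 5.415000]
step 2: m = 4.477500, f(m) = -0.060744 < 0 → root in [4.477500, 5.415000]

[4.47750, 5.41500]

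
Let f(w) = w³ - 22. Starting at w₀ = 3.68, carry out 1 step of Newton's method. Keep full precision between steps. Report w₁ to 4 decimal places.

2.9948

f'(w) = 3w²
w_0 = 3.680000: f = 27.836032, f' = 40.627200 → w_1 = 3.680000 - (27.836032)/(40.627200) = 2.994842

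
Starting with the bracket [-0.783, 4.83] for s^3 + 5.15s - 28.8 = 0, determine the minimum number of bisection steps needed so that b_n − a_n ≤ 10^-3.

13

Initial width b − a = 4.83 − -0.783 = 5.613000.
After n steps the width is (b−a)/2^n; need (b−a)/2^n ≤ 10^-3.
So n ≥ log₂(5.613000/10^-3) = log₂(5613.0000) ≈ 12.4546.
Hence n = 13.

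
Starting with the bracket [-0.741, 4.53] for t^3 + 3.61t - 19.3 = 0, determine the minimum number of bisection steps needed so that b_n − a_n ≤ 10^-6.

Initial width b − a = 4.53 − -0.741 = 5.271000.
After n steps the width is (b−a)/2^n; need (b−a)/2^n ≤ 10^-6.
So n ≥ log₂(5.271000/10^-6) = log₂(5271000.0000) ≈ 22.3296.
Hence n = 23.

23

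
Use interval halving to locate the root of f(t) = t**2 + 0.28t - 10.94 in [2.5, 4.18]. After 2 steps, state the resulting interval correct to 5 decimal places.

[2.92000, 3.34000]

f(2.500000) = -3.990000, f(4.180000) = 7.702800 (opposite signs)
step 1: m = 3.340000, f(m) = 1.150800 > 0 → root in [2.500000, 3.340000]
step 2: m = 2.920000, f(m) = -1.596000 < 0 → root in [2.920000, 3.340000]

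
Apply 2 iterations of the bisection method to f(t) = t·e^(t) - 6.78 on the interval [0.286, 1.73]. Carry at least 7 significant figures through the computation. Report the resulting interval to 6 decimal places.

f(0.286000) = -6.399308, f(1.730000) = 2.978331 (opposite signs)
step 1: m = 1.008000, f(m) = -4.017964 < 0 → root in [1.008000, 1.730000]
step 2: m = 1.369000, f(m) = -1.397890 < 0 → root in [1.369000, 1.730000]

[1.369000, 1.730000]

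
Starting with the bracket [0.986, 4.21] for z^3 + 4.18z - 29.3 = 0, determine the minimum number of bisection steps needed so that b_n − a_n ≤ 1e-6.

22

Initial width b − a = 4.21 − 0.986 = 3.224000.
After n steps the width is (b−a)/2^n; need (b−a)/2^n ≤ 1e-6.
So n ≥ log₂(3.224000/1e-6) = log₂(3224000.0000) ≈ 21.6204.
Hence n = 22.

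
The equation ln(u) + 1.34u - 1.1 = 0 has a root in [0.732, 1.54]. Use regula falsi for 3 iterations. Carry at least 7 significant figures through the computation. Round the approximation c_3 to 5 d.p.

False-position update: c = (a·f(b) − b·f(a))/(f(b) − f(a)); replace the endpoint whose sign matches f(c).
f(0.732000) = -0.431095, f(1.540000) = 1.395382
step 1: c = 0.922708, f(c) = 0.055987 > 0 → new bracket [0.732000, 0.922708]
step 2: c = 0.900788, f(c) = 0.002570 > 0 → new bracket [0.732000, 0.900788]
step 3: c = 0.899787, f(c) = 0.000119 > 0 → new bracket [0.732000, 0.899787]

0.89979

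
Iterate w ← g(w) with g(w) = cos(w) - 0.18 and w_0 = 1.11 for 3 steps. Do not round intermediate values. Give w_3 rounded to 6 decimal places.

w_1 = g(1.110000) = 0.264662
w_2 = g(0.264662) = 0.785181
w_3 = g(0.785181) = 0.527260

0.527260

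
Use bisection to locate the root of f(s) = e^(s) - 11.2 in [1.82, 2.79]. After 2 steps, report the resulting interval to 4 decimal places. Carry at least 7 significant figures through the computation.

f(1.820000) = -5.028142, f(2.790000) = 5.081020 (opposite signs)
step 1: m = 2.305000, f(m) = -1.175822 < 0 → root in [2.305000, 2.790000]
step 2: m = 2.547500, f(m) = 1.575126 > 0 → root in [2.305000, 2.547500]

[2.3050, 2.5475]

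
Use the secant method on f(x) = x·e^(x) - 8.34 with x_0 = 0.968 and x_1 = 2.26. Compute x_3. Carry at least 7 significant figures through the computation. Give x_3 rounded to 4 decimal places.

1.5271

Secant update: x_(k+1) = x_k − f(x_k)·(x_k − x_(k-1))/(f(x_k) − f(x_(k-1))).
f(x_0) = -5.791572, f(x_1) = 13.317782
x_2 = 2.260000 - (13.317782)·(2.260000 - 0.968000)/(13.317782 - (-5.791572)) = 1.359573; f(x_2) = -3.045100
x_3 = 1.359573 - (-3.045100)·(1.359573 - 2.260000)/(-3.045100 - (13.317782)) = 1.527141; f(x_3) = -1.307529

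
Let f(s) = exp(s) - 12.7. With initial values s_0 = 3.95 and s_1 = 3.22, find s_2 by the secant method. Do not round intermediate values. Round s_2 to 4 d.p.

Secant update: s_(k+1) = s_k − f(s_k)·(s_k − s_(k-1))/(f(s_k) − f(s_(k-1))).
f(s_0) = 39.235367, f(s_1) = 12.328120
s_2 = 3.220000 - (12.328120)·(3.220000 - 3.950000)/(12.328120 - (39.235367)) = 2.885535; f(s_2) = 5.213152

2.8855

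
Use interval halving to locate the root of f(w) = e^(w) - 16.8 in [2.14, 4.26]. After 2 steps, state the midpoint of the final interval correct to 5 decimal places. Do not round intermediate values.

2.93500

f(2.140000) = -8.300562, f(4.260000) = 54.009983 (opposite signs)
step 1: m = 3.200000, f(m) = 7.732530 > 0 → root in [2.140000, 3.200000]
step 2: m = 2.670000, f(m) = -2.360031 < 0 → root in [2.670000, 3.200000]
Midpoint of [2.670000, 3.200000] = 2.935000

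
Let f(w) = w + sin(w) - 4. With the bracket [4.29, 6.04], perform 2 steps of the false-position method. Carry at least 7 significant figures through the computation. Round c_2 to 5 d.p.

4.90382

f(4.290000) = -0.622112, f(6.040000) = 1.799205
step 1: c = 4.739630, f(c) = -0.259999 < 0 → new bracket [4.739630, 6.040000]
step 2: c = 4.903817, f(c) = -0.077916 < 0 → new bracket [4.903817, 6.040000]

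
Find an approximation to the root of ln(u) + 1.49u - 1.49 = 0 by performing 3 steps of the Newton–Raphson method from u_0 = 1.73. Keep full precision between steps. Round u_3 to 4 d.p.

1.0000

f'(u) = 1/u + 1.49
u_0 = 1.730000: f = 1.635821, f' = 2.068035 → u_1 = 1.730000 - (1.635821)/(2.068035) = 0.938997
u_1 = 0.938997: f = -0.153837, f' = 2.554966 → u_2 = 0.938997 - (-0.153837)/(2.554966) = 0.999208
u_2 = 0.999208: f = -0.001972, f' = 2.490792 → u_3 = 0.999208 - (-0.001972)/(2.490792) = 1.000000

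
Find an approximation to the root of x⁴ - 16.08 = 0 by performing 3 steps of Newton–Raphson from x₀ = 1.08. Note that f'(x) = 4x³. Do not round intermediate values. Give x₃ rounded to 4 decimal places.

Newton update: x ← x − f(x)/f'(x).
x_0 = 1.080000: f = -14.719511, f' = 5.038848 → x_1 = 1.080000 - (-14.719511)/(5.038848) = 4.001206
x_1 = 4.001206: f = 240.228775, f' = 256.231547 → x_2 = 4.001206 - (240.228775)/(256.231547) = 3.063660
x_2 = 3.063660: f = 72.017226, f' = 115.022199 → x_3 = 3.063660 - (72.017226)/(115.022199) = 2.437544

2.4375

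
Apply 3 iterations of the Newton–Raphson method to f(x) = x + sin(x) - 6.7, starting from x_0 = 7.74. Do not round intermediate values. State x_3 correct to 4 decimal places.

f'(x) = 1 + cos(x)
x_0 = 7.740000: f = 2.033511, f' = 1.113735 → x_1 = 7.740000 - (2.033511)/(1.113735) = 5.914152
x_1 = 5.914152: f = -1.146563, f' = 1.932676 → x_2 = 5.914152 - (-1.146563)/(1.932676) = 6.507403
x_2 = 6.507403: f = 0.029746, f' = 1.974968 → x_3 = 6.507403 - (0.029746)/(1.974968) = 6.492341

6.4923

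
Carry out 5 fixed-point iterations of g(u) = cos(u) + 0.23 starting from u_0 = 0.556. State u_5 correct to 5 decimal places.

u_1 = g(0.556000) = 1.079373
u_2 = g(1.079373) = 0.701881
u_3 = g(0.701881) = 0.993629
u_4 = g(0.993629) = 0.775652
u_5 = g(0.775652) = 0.943964

0.94396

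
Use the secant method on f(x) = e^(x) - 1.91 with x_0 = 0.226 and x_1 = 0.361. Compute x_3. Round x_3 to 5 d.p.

f(x_0) = -0.656424, f(x_1) = -0.475237
x_2 = 0.361000 - (-0.475237)·(0.361000 - 0.226000)/(-0.475237 - (-0.656424)) = 0.715091; f(x_2) = 0.134372
x_3 = 0.715091 - (0.134372)·(0.715091 - 0.361000)/(0.134372 - (-0.475237)) = 0.637041; f(x_3) = -0.019123

0.63704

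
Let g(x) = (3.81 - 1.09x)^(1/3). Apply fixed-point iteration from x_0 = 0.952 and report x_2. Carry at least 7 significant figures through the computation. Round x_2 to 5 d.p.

1.31593

x_1 = g(0.952000) = 1.404800
x_2 = g(1.404800) = 1.315932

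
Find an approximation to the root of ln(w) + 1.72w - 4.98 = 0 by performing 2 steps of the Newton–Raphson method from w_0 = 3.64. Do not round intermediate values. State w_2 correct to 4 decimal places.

2.3890

f'(w) = 1/w + 1.72
w_0 = 3.640000: f = 2.572784, f' = 1.994725 → w_1 = 3.640000 - (2.572784)/(1.994725) = 2.350207
w_1 = 2.350207: f = -0.083142, f' = 2.145495 → w_2 = 2.350207 - (-0.083142)/(2.145495) = 2.388958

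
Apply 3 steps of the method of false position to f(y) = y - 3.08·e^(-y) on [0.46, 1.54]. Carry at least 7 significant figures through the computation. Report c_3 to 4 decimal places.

1.0654

False-position update: c = (a·f(b) − b·f(a))/(f(b) − f(a)); replace the endpoint whose sign matches f(c).
f(0.460000) = -1.484354, f(1.540000) = 0.879706
step 1: c = 1.138114, f(c) = 0.151212 > 0 → new bracket [0.460000, 1.138114]
step 2: c = 1.075421, f(c) = 0.024666 > 0 → new bracket [0.460000, 1.075421]
step 3: c = 1.065361, f(c) = 0.003983 > 0 → new bracket [0.460000, 1.065361]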